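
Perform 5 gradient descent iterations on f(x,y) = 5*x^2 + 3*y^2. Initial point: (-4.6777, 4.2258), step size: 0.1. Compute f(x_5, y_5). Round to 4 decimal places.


Gradient descent on f(x,y) = 5*x^2 + 3*y^2.
Starting point: (-4.6777, 4.2258), alpha = 0.1
Step 1: grad_x = 2*5*-4.6777 = -46.777, grad_y = 2*3*4.2258 = 25.3548
  x_1 = -4.6777 - 0.1*-46.777 = 0.0
  y_1 = 4.2258 - 0.1*25.3548 = 1.6903
Step 2: grad_x = 2*5*0.0 = 0.0, grad_y = 2*3*1.6903 = 10.1419
  x_2 = 0.0 - 0.1*0.0 = 0.0
  y_2 = 1.6903 - 0.1*10.1419 = 0.6761
Step 3: grad_x = 2*5*0.0 = 0.0, grad_y = 2*3*0.6761 = 4.0568
  x_3 = 0.0 - 0.1*0.0 = 0.0
  y_3 = 0.6761 - 0.1*4.0568 = 0.2705
Step 4: grad_x = 2*5*0.0 = 0.0, grad_y = 2*3*0.2705 = 1.6227
  x_4 = 0.0 - 0.1*0.0 = 0.0
  y_4 = 0.2705 - 0.1*1.6227 = 0.1082
Step 5: grad_x = 2*5*0.0 = 0.0, grad_y = 2*3*0.1082 = 0.6491
  x_5 = 0.0 - 0.1*0.0 = 0.0
  y_5 = 0.1082 - 0.1*0.6491 = 0.0433
f(0.0, 0.0433) = 5*0.0^2 + 3*0.0433^2 = 0.0056


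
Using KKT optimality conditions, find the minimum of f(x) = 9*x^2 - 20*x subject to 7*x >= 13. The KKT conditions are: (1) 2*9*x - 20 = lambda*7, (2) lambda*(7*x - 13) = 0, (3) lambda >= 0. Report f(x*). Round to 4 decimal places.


Step 1: Try lambda = 0 (constraint inactive).
x_unc = 20/(2*9) = 1.1111
Check: 7*1.1111 = 7.7777 < 13 -- violated!
Step 2: Constraint must be active: 7*x = 13
x* = 13/7 = 1.8571 (rounded; the exact value 13/7 is used below)
lambda = (2*9*(13/7) - 20)/7 = 1.9184
Step 3: Compute optimal value.
f(x*) = 9*(13/7)^2 - 20*(13/7) = -6.102


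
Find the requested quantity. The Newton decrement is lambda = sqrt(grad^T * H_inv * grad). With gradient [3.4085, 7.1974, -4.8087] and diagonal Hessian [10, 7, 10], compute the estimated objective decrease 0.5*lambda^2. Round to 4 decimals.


Step 1: H is diagonal, so H^(-1) * g = [0.3409, 1.0282, -0.4809].
Step 2: g^T H^(-1) g = sum_i g_i^2 / H_ii
  = (3.4085)^2/10 + (7.1974)^2/7 + (-4.8087)^2/10
  = 1.1618 + 7.4004 + 2.3124 = 10.8745
Step 3: Objective decrease = 0.5 * g^T H^(-1) g = 5.4373


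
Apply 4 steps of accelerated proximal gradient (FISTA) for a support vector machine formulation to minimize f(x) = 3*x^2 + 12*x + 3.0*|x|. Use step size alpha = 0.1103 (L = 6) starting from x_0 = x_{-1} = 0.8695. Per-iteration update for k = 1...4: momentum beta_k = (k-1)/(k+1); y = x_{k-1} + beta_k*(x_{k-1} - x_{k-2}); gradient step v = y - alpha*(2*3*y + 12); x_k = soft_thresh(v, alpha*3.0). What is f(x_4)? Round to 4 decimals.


FISTA on f(x) = 3*x^2 + 12*x + 3.0*|x|
L = 6, alpha = 0.1103
Iteration 1: beta = 0.0, y = 0.8695 + 0.0*(0.8695 - 0.8695) = 0.8695
  grad(y) = 17.217, v = y - alpha*grad = -1.0295
  prox(v) = soft_thresh(-1.0295, 0.3309) = -0.6986
Iteration 2: beta = 0.3333, y = -0.6986 + 0.3333*(-0.6986 - 0.8695) = -1.2213
  grad(y) = 4.6719, v = y - alpha*grad = -1.7367
  prox(v) = soft_thresh(-1.7367, 0.3309) = -1.4058
Iteration 3: beta = 0.5, y = -1.4058 + 0.5*(-1.4058 + 0.6986) = -1.7593
  grad(y) = 1.4441, v = y - alpha*grad = -1.9186
  prox(v) = soft_thresh(-1.9186, 0.3309) = -1.5877
Iteration 4: beta = 0.6, y = -1.5877 + 0.6*(-1.5877 + 1.4058) = -1.6969
  grad(y) = 1.8188, v = y - alpha*grad = -1.8975
  prox(v) = soft_thresh(-1.8975, 0.3309) = -1.5666
f(x_4) = 3*(-1.5666)^2 + 12*(-1.5666) + 3.0*|-1.5666| = -6.7367


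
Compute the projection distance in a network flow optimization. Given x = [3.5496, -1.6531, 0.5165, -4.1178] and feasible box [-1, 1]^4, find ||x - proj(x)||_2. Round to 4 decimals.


Project each component onto [-1, 1].
clip(3.5496) = 1.0, clip(-1.6531) = -1.0, clip(0.5165) = 0.5165, clip(-4.1178) = -1.0
Projection = [1.0, -1.0, 0.5165, -1.0]
Squared diffs: [6.5005, 0.4265, 0.0, 9.7207]
Distance = sqrt(16.6477) = 4.0802


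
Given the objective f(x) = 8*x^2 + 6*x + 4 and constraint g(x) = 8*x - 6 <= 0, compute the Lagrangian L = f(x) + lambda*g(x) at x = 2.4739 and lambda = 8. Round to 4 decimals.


Step 1: Evaluate f(x).
f(2.4739) = 8*2.4739^2 + 6*2.4739 + 4 = 67.8048
Step 2: Evaluate g(x).
g(2.4739) = 8*2.4739 - 6 = 13.7912
Step 3: Compute Lagrangian.
L = 67.8048 + 8*13.7912 = 178.1344


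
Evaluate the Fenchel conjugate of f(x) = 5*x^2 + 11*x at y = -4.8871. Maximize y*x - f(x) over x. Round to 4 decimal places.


f*(y) = sup_x {y*x - a*x^2 - b*x} = sup_x {(y-b)*x - a*x^2}
FOC: (y - b) - 2a*x = 0 => x* = (y - b)/(2a)
x* = (-4.8871 - 11)/(2*5) = -1.5887
f*(-4.8871) = (y-b)^2/(4a) = (-4.8871 - 11)^2/(4*5)
= 252.3999/20 = 12.62


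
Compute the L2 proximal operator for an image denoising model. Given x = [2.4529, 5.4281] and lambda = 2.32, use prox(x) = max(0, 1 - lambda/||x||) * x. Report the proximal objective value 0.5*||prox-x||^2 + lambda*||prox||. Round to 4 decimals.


Step 1: Compute ||x||.
||x|| = 5.9566
Step 2: Compute scaling factor.
scale = max(0, 1 - 2.32/5.9566) = 0.6105
Step 3: prox(x) = [1.4975, 3.3139]
||prox(x)|| = 3.6366
Step 4: Proximal objective.
0.5*||prox-x||^2 = 2.6912
lambda*||prox|| = 8.4369
Total = 11.1281


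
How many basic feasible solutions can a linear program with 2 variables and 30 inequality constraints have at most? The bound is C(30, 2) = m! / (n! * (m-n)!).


Each vertex corresponds to some choice of n active constraints out of m, so the number of vertices is at most C(m, n) = m! / (n!(m-n)!).
m = 30, n = 2
Numerator: 30 * 29
Denominator: 2! = 2
C(30, 2) = 435


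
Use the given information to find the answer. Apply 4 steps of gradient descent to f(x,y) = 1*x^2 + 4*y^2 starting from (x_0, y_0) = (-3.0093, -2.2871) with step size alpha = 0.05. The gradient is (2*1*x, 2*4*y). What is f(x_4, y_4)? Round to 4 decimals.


Gradient descent on f(x,y) = 1*x^2 + 4*y^2.
Starting point: (-3.0093, -2.2871), alpha = 0.05
Step 1: grad_x = 2*1*-3.0093 = -6.0186, grad_y = 2*4*-2.2871 = -18.2968
  x_1 = -3.0093 - 0.05*-6.0186 = -2.7084
  y_1 = -2.2871 - 0.05*-18.2968 = -1.3723
Step 2: grad_x = 2*1*-2.7084 = -5.4167, grad_y = 2*4*-1.3723 = -10.9781
  x_2 = -2.7084 - 0.05*-5.4167 = -2.4375
  y_2 = -1.3723 - 0.05*-10.9781 = -0.8234
Step 3: grad_x = 2*1*-2.4375 = -4.8751, grad_y = 2*4*-0.8234 = -6.5868
  x_3 = -2.4375 - 0.05*-4.8751 = -2.1938
  y_3 = -0.8234 - 0.05*-6.5868 = -0.494
Step 4: grad_x = 2*1*-2.1938 = -4.3876, grad_y = 2*4*-0.494 = -3.9521
  x_4 = -2.1938 - 0.05*-4.3876 = -1.9744
  y_4 = -0.494 - 0.05*-3.9521 = -0.2964
f(-1.9744, -0.2964) = 1*(-1.9744)^2 + 4*(-0.2964)^2 = 4.2497


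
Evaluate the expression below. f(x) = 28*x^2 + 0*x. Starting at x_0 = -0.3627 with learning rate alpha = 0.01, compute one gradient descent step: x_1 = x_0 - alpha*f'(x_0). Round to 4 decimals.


We compute the gradient at x_0 and apply the update.
f'(x) = 56*x + 0
f'(-0.3627) = 56*-0.3627 + 0 = -20.3112
x_1 = -0.3627 - 0.01*-20.3112 = -0.1596


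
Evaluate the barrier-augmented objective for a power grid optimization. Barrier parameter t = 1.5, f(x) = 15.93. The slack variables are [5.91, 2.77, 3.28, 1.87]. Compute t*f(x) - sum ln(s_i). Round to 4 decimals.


Step 1: Compute log-barrier.
ln values: [1.7766, 1.0188, 1.1878, 0.6259]
phi = -(1.7766 + 1.0188 + 1.1878 + 0.6259) = -4.6093
Step 2: Compute augmented objective.
t*f(x) = 1.5*15.93 = 23.895
Total = 23.895 - 4.6093 = 19.2857


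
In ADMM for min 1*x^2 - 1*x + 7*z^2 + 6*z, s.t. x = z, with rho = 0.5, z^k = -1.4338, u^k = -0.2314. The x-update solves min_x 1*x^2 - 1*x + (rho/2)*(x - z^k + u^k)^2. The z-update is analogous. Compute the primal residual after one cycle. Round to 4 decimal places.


ADMM iteration with rho = 0.5, z^k = -1.4338, u^k = -0.2314
Step 1: x-update.
Minimize 1*x^2 - 1*x + (0.5/2)*(x + 1.4338 - 0.2314)^2
FOC: (2*1 + 0.5)*x = 1 + 0.5*(-1.4338 + 0.2314)
x^{k+1} = 0.1595
Step 2: z-update.
Minimize 7*z^2 + 6*z + (0.5/2)*(0.1595 - z - 0.2314)^2
FOC: (2*7 + 0.5)*z = -6 + 0.5*(0.1595 - 0.2314)
z^{k+1} = -0.4163
Step 3: u-update.
u^{k+1} = -0.2314 + 0.1595 + 0.4163 = 0.3444
Step 4: Primal residual = |0.1595 + 0.4163| = 0.5758


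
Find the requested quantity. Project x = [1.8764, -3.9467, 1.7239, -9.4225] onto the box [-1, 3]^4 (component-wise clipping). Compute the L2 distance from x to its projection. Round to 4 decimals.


Project each component onto [-1, 3].
clip(1.8764) = 1.8764, clip(-3.9467) = -1.0, clip(1.7239) = 1.7239, clip(-9.4225) = -1.0
Projection = [1.8764, -1.0, 1.7239, -1.0]
Squared diffs: [0.0, 8.683, 0.0, 70.9385]
Distance = sqrt(79.6215) = 8.9231


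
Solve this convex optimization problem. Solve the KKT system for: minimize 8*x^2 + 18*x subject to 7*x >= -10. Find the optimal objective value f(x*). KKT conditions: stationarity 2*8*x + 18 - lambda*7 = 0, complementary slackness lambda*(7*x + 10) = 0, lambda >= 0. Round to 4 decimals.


Step 1: Try lambda = 0 (constraint inactive).
Stationarity: 2*8*x + 18 = 0
x* = -18/(2*8) = -1.125
Check constraint: 7*-1.125 = -7.875 >= -10 -- satisfied.
Step 2: Compute optimal value.
f(x*) = 8*(-1.125)^2 + 18*(-1.125) = -10.125


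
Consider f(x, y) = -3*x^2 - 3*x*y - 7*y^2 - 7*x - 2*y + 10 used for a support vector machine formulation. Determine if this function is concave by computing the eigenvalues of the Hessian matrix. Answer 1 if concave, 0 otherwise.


The Hessian of f(x,y) = -3*x^2 - 3*x*y - 7*y^2 - 7*x - 2*y + 10 is:
H = [[-6, -3], [-3, -14]]
Trace = -6 - 14 = -20
Determinant = -6*-14 - (-3)^2 = 75
Discriminant = (-20)^2 - 4*75 = 100.0
Eigenvalues: lambda_1 = -15.0, lambda_2 = -5.0
The function is concave.

1


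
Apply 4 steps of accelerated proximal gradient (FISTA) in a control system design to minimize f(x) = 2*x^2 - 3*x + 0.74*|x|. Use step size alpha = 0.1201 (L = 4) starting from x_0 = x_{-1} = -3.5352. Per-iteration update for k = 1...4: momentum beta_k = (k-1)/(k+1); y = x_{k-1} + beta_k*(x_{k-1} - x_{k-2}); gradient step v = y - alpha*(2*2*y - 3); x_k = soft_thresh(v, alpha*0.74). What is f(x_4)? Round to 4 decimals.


FISTA on f(x) = 2*x^2 - 3*x + 0.74*|x|
L = 4, alpha = 0.1201
Iteration 1: beta = 0.0, y = -3.5352 + 0.0*(-3.5352 + 3.5352) = -3.5352
  grad(y) = -17.1408, v = y - alpha*grad = -1.4766
  prox(v) = soft_thresh(-1.4766, 0.0889) = -1.3877
Iteration 2: beta = 0.3333, y = -1.3877 + 0.3333*(-1.3877 + 3.5352) = -0.6719
  grad(y) = -5.6876, v = y - alpha*grad = 0.0112
  prox(v) = soft_thresh(0.0112, 0.0889) = 0.0
Iteration 3: beta = 0.5, y = 0.0 + 0.5*(0.0 + 1.3877) = 0.6939
  grad(y) = -0.2246, v = y - alpha*grad = 0.7208
  prox(v) = soft_thresh(0.7208, 0.0889) = 0.632
Iteration 4: beta = 0.6, y = 0.632 + 0.6*(0.632 - 0.0) = 1.0111
  grad(y) = 1.0445, v = y - alpha*grad = 0.8857
  prox(v) = soft_thresh(0.8857, 0.0889) = 0.7968
f(x_4) = 2*0.7968^2 - 3*0.7968 + 0.74*|0.7968| = -0.531


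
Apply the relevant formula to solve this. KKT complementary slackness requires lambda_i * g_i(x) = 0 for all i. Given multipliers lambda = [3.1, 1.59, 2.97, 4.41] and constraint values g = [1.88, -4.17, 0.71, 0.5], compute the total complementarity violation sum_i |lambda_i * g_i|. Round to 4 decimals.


KKT complementary slackness check:
lambda_1 * g_1 = 3.1 * 1.88 = 5.828
lambda_2 * g_2 = 1.59 * -4.17 = -6.6303
lambda_3 * g_3 = 2.97 * 0.71 = 2.1087
lambda_4 * g_4 = 4.41 * 0.5 = 2.205
Total violation = 5.828 + 6.6303 + 2.1087 + 2.205 = 16.772


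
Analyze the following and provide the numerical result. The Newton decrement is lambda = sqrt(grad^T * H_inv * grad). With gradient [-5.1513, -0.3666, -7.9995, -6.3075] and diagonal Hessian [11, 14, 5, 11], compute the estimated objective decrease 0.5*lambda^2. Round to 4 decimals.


Step 1: H is diagonal, so H^(-1) * g = [-0.4683, -0.0262, -1.5999, -0.5734].
Step 2: g^T H^(-1) g = sum_i g_i^2 / H_ii
  = (-5.1513)^2/11 + (-0.3666)^2/14 + (-7.9995)^2/5 + (-6.3075)^2/11
  = 2.4124 + 0.0096 + 12.7984 + 3.6168 = 18.8371
Step 3: Objective decrease = 0.5 * g^T H^(-1) g = 9.4186


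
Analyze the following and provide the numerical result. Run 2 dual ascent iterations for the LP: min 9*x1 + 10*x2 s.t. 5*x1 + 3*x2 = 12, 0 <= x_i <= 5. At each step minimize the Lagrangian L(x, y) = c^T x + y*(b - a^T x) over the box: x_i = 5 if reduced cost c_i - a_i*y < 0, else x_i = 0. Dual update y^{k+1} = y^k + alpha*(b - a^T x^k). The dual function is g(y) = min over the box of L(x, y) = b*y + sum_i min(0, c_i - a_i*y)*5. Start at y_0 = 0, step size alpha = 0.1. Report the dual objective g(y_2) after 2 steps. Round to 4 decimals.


Dual ascent for LP: min 9*x1 + 10*x2, 5*x1 + 3*x2 = 12, 0 <= x_i <= 5
Step 1: y^k = 0.0, reduced costs: (9.0, 10.0)
  x^k = (0.0, 0.0), subgradient = b - a^T x = 12.0
  y^{k+1} = 0.0 + 0.1*12.0 = 1.2
Step 2: y^k = 1.2, reduced costs: (3.0, 6.4)
  x^k = (0.0, 0.0), subgradient = b - a^T x = 12.0
  y^{k+1} = 1.2 + 0.1*12.0 = 2.4
Dual objective at y_2 = 2.4: reduced costs (-3.0, 2.8), box minimizer x = (5.0, 0.0)
g(y_2) = b*y + (c1 - a1*y)*x1 + (c2 - a2*y)*x2 = 12*2.4 + (-3.0)*5.0 + 2.8*0.0 = 28.8 - 15.0 + 0.0 = 13.8


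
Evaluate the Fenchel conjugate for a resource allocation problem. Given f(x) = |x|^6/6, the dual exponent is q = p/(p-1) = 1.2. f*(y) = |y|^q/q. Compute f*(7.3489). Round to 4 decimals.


The conjugate exponent q satisfies 1/p + 1/q = 1.
p = 6, so q = 6/(6 - 1) = 1.2
|y|^q = 7.3489^1.2 = 10.9513
f*(7.3489) = 10.9513 / 1.2 = 9.1261


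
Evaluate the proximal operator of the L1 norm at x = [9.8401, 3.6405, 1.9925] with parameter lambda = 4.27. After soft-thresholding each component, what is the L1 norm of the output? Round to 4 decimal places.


Soft-thresholding with lambda = 4.27:
prox(9.8401) = sign(9.8401)*max(|9.8401| - 4.27, 0) = 5.5701
prox(3.6405) = sign(3.6405)*max(|3.6405| - 4.27, 0) = 0.0
prox(1.9925) = sign(1.9925)*max(|1.9925| - 4.27, 0) = 0.0
prox(x) = [5.5701, 0.0, 0.0]
||prox(x)||_1 = 5.5701 + 0.0 + 0.0 = 5.5701


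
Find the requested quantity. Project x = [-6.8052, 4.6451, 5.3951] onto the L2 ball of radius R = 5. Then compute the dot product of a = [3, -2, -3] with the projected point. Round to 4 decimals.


Step 1: Compute ||x|| (intermediates to 6 decimals).
||x|| = sqrt((-6.8052)^2 + 4.6451^2 + 5.3951^2) = 9.848594
Step 2: Project.
Since ||x|| > R, scale = R/||x|| = 5/9.848594 = 0.507687, proj(x) = scale * x
proj(x) = [-3.454912, 2.358257, 2.739022]
Step 3: Dot product.
a^T * proj(x) = 3*(-3.454912) - 2*2.358257 - 3*2.739022 = -23.2983


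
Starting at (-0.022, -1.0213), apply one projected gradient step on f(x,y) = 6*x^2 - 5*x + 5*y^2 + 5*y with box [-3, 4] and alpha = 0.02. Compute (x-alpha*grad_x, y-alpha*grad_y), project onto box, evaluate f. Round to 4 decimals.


Step 1: Compute gradient at (-0.022, -1.0213).
grad_x = 2*6*-0.022 - 5 = -5.264
grad_y = 2*5*-1.0213 + 5 = -5.213
Step 2: Gradient step.
x_raw = -0.022 - 0.02*-5.264 = 0.0833
y_raw = -1.0213 - 0.02*-5.213 = -0.917
Step 3: Project onto [-3, 4].
x_proj = clip(0.0833) = 0.0833
y_proj = clip(-0.917) = -0.917
Step 4: Evaluate f.
f(0.0833, -0.917) = -0.7552


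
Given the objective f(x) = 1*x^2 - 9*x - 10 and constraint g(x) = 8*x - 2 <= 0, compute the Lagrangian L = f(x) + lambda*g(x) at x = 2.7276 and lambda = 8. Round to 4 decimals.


Step 1: Evaluate f(x).
f(2.7276) = 1*2.7276^2 - 9*2.7276 - 10 = -27.1086
Step 2: Evaluate g(x).
g(2.7276) = 8*2.7276 - 2 = 19.8208
Step 3: Compute Lagrangian.
L = -27.1086 + 8*19.8208 = 131.4578


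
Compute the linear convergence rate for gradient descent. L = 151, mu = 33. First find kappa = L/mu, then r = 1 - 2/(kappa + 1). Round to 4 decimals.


Step 1: Compute the condition number.
kappa = L/mu = 151/33 = 4.5758
Step 2: Compute the convergence rate.
r = 1 - 2/(kappa + 1) = 1 - 2*mu/(L + mu) = (L - mu)/(L + mu) = 118/184 = 0.6413


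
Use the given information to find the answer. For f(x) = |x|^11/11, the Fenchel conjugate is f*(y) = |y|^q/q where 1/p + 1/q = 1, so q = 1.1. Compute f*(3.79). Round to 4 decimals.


The conjugate exponent q satisfies 1/p + 1/q = 1.
p = 11, so q = 11/(11 - 1) = 1.1
|y|^q = 3.79^1.1 = 4.3302
f*(3.79) = 4.3302 / 1.1 = 3.9365


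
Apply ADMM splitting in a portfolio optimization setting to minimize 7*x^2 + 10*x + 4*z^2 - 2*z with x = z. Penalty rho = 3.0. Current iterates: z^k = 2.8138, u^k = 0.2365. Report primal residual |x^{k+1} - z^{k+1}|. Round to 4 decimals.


ADMM iteration with rho = 3.0, z^k = 2.8138, u^k = 0.2365
Step 1: x-update.
Minimize 7*x^2 + 10*x + (3.0/2)*(x - 2.8138 + 0.2365)^2
FOC: (2*7 + 3.0)*x = -10 + 3.0*(2.8138 - 0.2365)
x^{k+1} = -0.1334
Step 2: z-update.
Minimize 4*z^2 - 2*z + (3.0/2)*(-0.1334 - z + 0.2365)^2
FOC: (2*4 + 3.0)*z = 2 + 3.0*(-0.1334 + 0.2365)
z^{k+1} = 0.2099
Step 3: u-update.
u^{k+1} = 0.2365 - 0.1334 - 0.2099 = -0.1068
Step 4: Primal residual = |-0.1334 - 0.2099| = 0.3433


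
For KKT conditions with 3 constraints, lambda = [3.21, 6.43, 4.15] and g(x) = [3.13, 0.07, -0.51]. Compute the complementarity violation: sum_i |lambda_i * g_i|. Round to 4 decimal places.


KKT complementary slackness check:
lambda_1 * g_1 = 3.21 * 3.13 = 10.0473
lambda_2 * g_2 = 6.43 * 0.07 = 0.4501
lambda_3 * g_3 = 4.15 * -0.51 = -2.1165
Total violation = 10.0473 + 0.4501 + 2.1165 = 12.6139


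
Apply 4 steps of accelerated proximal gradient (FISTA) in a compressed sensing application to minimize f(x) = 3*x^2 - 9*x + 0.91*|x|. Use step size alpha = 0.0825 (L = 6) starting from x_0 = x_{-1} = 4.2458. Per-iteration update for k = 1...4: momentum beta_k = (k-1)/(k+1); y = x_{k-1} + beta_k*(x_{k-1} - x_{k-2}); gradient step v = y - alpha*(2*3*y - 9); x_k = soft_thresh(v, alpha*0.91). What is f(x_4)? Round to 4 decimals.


FISTA on f(x) = 3*x^2 - 9*x + 0.91*|x|
L = 6, alpha = 0.0825
Iteration 1: beta = 0.0, y = 4.2458 + 0.0*(4.2458 - 4.2458) = 4.2458
  grad(y) = 16.4748, v = y - alpha*grad = 2.8866
  prox(v) = soft_thresh(2.8866, 0.0751) = 2.8116
Iteration 2: beta = 0.3333, y = 2.8116 + 0.3333*(2.8116 - 4.2458) = 2.3335
  grad(y) = 5.0008, v = y - alpha*grad = 1.9209
  prox(v) = soft_thresh(1.9209, 0.0751) = 1.8458
Iteration 3: beta = 0.5, y = 1.8458 + 0.5*(1.8458 - 2.8116) = 1.363
  grad(y) = -0.8222, v = y - alpha*grad = 1.4308
  prox(v) = soft_thresh(1.4308, 0.0751) = 1.3557
Iteration 4: beta = 0.6, y = 1.3557 + 0.6*(1.3557 - 1.8458) = 1.0617
  grad(y) = -2.63, v = y - alpha*grad = 1.2786
  prox(v) = soft_thresh(1.2786, 0.0751) = 1.2036
f(x_4) = 3*1.2036^2 - 9*1.2036 + 0.91*|1.2036| = -5.3911


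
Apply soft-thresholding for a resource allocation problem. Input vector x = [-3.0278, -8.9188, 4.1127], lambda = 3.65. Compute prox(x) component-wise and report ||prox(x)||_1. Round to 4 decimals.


Soft-thresholding with lambda = 3.65:
prox(-3.0278) = sign(-3.0278)*max(|-3.0278| - 3.65, 0) = 0.0
prox(-8.9188) = sign(-8.9188)*max(|-8.9188| - 3.65, 0) = -5.2688
prox(4.1127) = sign(4.1127)*max(|4.1127| - 3.65, 0) = 0.4627
prox(x) = [0.0, -5.2688, 0.4627]
||prox(x)||_1 = 0.0 + 5.2688 + 0.4627 = 5.7315


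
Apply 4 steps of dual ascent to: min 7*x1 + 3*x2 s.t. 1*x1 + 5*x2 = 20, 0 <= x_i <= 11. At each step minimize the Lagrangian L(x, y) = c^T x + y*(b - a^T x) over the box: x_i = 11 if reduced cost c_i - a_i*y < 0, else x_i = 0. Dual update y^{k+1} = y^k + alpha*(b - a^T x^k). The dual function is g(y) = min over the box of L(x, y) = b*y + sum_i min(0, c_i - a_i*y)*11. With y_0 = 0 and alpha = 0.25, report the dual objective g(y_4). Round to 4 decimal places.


Dual ascent for LP: min 7*x1 + 3*x2, 1*x1 + 5*x2 = 20, 0 <= x_i <= 11
Step 1: y^k = 0.0, reduced costs: (7.0, 3.0)
  x^k = (0.0, 0.0), subgradient = b - a^T x = 20.0
  y^{k+1} = 0.0 + 0.25*20.0 = 5.0
Step 2: y^k = 5.0, reduced costs: (2.0, -22.0)
  x^k = (0.0, 11.0), subgradient = b - a^T x = -35.0
  y^{k+1} = 5.0 + 0.25*-35.0 = -3.75
Step 3: y^k = -3.75, reduced costs: (10.75, 21.75)
  x^k = (0.0, 0.0), subgradient = b - a^T x = 20.0
  y^{k+1} = -3.75 + 0.25*20.0 = 1.25
Step 4: y^k = 1.25, reduced costs: (5.75, -3.25)
  x^k = (0.0, 11.0), subgradient = b - a^T x = -35.0
  y^{k+1} = 1.25 + 0.25*-35.0 = -7.5
Dual objective at y_4 = -7.5: reduced costs (14.5, 40.5), box minimizer x = (0.0, 0.0)
g(y_4) = b*y + (c1 - a1*y)*x1 + (c2 - a2*y)*x2 = 20*(-7.5) + 14.5*0.0 + 40.5*0.0 = -150.0 + 0.0 + 0.0 = -150.0


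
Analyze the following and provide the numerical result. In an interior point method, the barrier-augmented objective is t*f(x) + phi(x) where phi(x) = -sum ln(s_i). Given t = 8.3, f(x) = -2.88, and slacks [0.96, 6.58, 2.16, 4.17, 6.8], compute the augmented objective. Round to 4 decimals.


Step 1: Compute log-barrier.
ln values: [-0.0408, 1.884, 0.7701, 1.4279, 1.9169]
phi = -(-0.0408 + 1.884 + 0.7701 + 1.4279 + 1.9169) = -5.9582
Step 2: Compute augmented objective.
t*f(x) = 8.3*-2.88 = -23.904
Total = -23.904 - 5.9582 = -29.8622


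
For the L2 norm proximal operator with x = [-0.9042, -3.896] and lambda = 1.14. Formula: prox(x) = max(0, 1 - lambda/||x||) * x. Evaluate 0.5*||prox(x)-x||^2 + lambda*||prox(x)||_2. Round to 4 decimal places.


Step 1: Compute ||x||.
||x|| = 3.9995
Step 2: Compute scaling factor.
scale = max(0, 1 - 1.14/3.9995) = 0.715
Step 3: prox(x) = [-0.6465, -2.7855]
||prox(x)|| = 2.8595
Step 4: Proximal objective.
0.5*||prox-x||^2 = 0.6498
lambda*||prox|| = 3.2598
Total = 3.9097


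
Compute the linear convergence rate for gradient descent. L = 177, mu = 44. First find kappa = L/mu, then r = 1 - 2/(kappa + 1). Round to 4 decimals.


Step 1: Compute the condition number.
kappa = L/mu = 177/44 = 4.0227
Step 2: Compute the convergence rate.
r = 1 - 2/(kappa + 1) = 1 - 2*mu/(L + mu) = (L - mu)/(L + mu) = 133/221 = 0.6018


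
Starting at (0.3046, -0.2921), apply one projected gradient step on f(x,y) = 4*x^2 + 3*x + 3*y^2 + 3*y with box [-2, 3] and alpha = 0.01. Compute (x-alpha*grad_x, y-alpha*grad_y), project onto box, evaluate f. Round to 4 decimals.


Step 1: Compute gradient at (0.3046, -0.2921).
grad_x = 2*4*0.3046 + 3 = 5.4368
grad_y = 2*3*-0.2921 + 3 = 1.2474
Step 2: Gradient step.
x_raw = 0.3046 - 0.01*5.4368 = 0.2502
y_raw = -0.2921 - 0.01*1.2474 = -0.3046
Step 3: Project onto [-2, 3].
x_proj = clip(0.2502) = 0.2502
y_proj = clip(-0.3046) = -0.3046
Step 4: Evaluate f.
f(0.2502, -0.3046) = 0.3657


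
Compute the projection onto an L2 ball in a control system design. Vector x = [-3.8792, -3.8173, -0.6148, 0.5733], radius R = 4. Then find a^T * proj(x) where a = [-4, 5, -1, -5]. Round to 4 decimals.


Step 1: Compute ||x|| (intermediates to 6 decimals).
||x|| = sqrt((-3.8792)^2 + (-3.8173)^2 + (-0.6148)^2 + 0.5733^2) = 5.506961
Step 2: Project.
Since ||x|| > R, scale = R/||x|| = 4/5.506961 = 0.726353, proj(x) = scale * x
proj(x) = [-2.817669, -2.772707, -0.446562, 0.416418]
Step 3: Dot product.
a^T * proj(x) = -4*(-2.817669) + 5*(-2.772707) - 1*(-0.446562) - 5*0.416418 = -4.2284


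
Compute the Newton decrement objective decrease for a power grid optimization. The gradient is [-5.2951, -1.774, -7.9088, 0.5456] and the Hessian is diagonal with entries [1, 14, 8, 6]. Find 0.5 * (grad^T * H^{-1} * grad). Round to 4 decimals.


Step 1: H is diagonal, so H^(-1) * g = [-5.2951, -0.1267, -0.9886, 0.0909].
Step 2: g^T H^(-1) g = sum_i g_i^2 / H_ii
  = (-5.2951)^2/1 + (-1.774)^2/14 + (-7.9088)^2/8 + (0.5456)^2/6
  = 28.0381 + 0.2248 + 7.8186 + 0.0496 = 36.1311
Step 3: Objective decrease = 0.5 * g^T H^(-1) g = 18.0656


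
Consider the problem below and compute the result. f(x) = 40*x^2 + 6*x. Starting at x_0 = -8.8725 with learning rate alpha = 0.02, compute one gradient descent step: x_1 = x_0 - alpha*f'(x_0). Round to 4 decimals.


We compute the gradient at x_0 and apply the update.
f'(x) = 80*x + 6
f'(-8.8725) = 80*-8.8725 + 6 = -703.8
x_1 = -8.8725 - 0.02*-703.8 = 5.2035


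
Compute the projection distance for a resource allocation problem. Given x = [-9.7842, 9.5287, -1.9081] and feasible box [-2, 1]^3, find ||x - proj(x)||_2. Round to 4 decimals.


Project each component onto [-2, 1].
clip(-9.7842) = -2.0, clip(9.5287) = 1.0, clip(-1.9081) = -1.9081
Projection = [-2.0, 1.0, -1.9081]
Squared diffs: [60.5938, 72.7387, 0.0]
Distance = sqrt(133.3325) = 11.547


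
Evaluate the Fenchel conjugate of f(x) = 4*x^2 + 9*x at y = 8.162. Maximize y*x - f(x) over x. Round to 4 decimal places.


f*(y) = sup_x {y*x - a*x^2 - b*x} = sup_x {(y-b)*x - a*x^2}
FOC: (y - b) - 2a*x = 0 => x* = (y - b)/(2a)
x* = (8.162 - 9)/(2*4) = -0.1048
f*(8.162) = (y-b)^2/(4a) = (8.162 - 9)^2/(4*4)
= 0.7022/16 = 0.0439


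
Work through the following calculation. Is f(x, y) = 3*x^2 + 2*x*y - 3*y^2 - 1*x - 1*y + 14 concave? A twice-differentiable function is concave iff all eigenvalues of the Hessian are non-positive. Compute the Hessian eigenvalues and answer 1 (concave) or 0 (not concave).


The Hessian of f(x,y) = 3*x^2 + 2*x*y - 3*y^2 - 1*x - 1*y + 14 is:
H = [[6, 2], [2, -6]]
Trace = 6 - 6 = 0
Determinant = 6*-6 - (2)^2 = -40
Discriminant = (0)^2 - 4*-40 = 160.0
Eigenvalues: lambda_1 = -6.3246, lambda_2 = 6.3246
The function is not concave.

0


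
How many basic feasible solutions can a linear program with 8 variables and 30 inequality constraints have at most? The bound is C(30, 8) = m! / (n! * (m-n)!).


Each vertex corresponds to some choice of n active constraints out of m, so the number of vertices is at most C(m, n) = m! / (n!(m-n)!).
m = 30, n = 8
Numerator: 30 * 29 * 28 * 27 * 26 * 25 * 24 * 23
Denominator: 8! = 40320
C(30, 8) = 5852925


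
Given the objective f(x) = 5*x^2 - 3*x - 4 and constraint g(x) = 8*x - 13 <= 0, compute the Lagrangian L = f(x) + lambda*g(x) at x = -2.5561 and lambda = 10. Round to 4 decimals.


Step 1: Evaluate f(x).
f(-2.5561) = 5*(-2.5561)^2 - 3*(-2.5561) - 4 = 36.3365
Step 2: Evaluate g(x).
g(-2.5561) = 8*-2.5561 - 13 = -33.4488
Step 3: Compute Lagrangian.
L = 36.3365 + 10*-33.4488 = -298.1515


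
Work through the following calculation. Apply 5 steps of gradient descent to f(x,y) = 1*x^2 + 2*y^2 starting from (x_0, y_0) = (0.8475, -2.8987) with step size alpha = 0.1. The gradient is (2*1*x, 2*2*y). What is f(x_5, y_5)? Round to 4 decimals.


Gradient descent on f(x,y) = 1*x^2 + 2*y^2.
Starting point: (0.8475, -2.8987), alpha = 0.1
Step 1: grad_x = 2*1*0.8475 = 1.695, grad_y = 2*2*-2.8987 = -11.5948
  x_1 = 0.8475 - 0.1*1.695 = 0.678
  y_1 = -2.8987 - 0.1*-11.5948 = -1.7392
Step 2: grad_x = 2*1*0.678 = 1.356, grad_y = 2*2*-1.7392 = -6.9569
  x_2 = 0.678 - 0.1*1.356 = 0.5424
  y_2 = -1.7392 - 0.1*-6.9569 = -1.0435
Step 3: grad_x = 2*1*0.5424 = 1.0848, grad_y = 2*2*-1.0435 = -4.1741
  x_3 = 0.5424 - 0.1*1.0848 = 0.4339
  y_3 = -1.0435 - 0.1*-4.1741 = -0.6261
Step 4: grad_x = 2*1*0.4339 = 0.8678, grad_y = 2*2*-0.6261 = -2.5045
  x_4 = 0.4339 - 0.1*0.8678 = 0.3471
  y_4 = -0.6261 - 0.1*-2.5045 = -0.3757
Step 5: grad_x = 2*1*0.3471 = 0.6943, grad_y = 2*2*-0.3757 = -1.5027
  x_5 = 0.3471 - 0.1*0.6943 = 0.2777
  y_5 = -0.3757 - 0.1*-1.5027 = -0.2254
f(0.2777, -0.2254) = 1*0.2777^2 + 2*(-0.2254)^2 = 0.1787


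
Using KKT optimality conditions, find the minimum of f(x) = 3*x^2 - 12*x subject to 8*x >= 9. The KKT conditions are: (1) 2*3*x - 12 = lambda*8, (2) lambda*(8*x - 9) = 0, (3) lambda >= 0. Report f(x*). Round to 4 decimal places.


Step 1: Try lambda = 0 (constraint inactive).
Stationarity: 2*3*x - 12 = 0
x* = 12/(2*3) = 2.0
Check constraint: 8*2.0 = 16.0 >= 9 -- satisfied.
Step 2: Compute optimal value.
f(x*) = 3*2.0^2 - 12*2.0 = -12.0


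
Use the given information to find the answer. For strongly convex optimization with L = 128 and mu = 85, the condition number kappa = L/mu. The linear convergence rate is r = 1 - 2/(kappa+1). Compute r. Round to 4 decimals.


Step 1: Compute the condition number.
kappa = L/mu = 128/85 = 1.5059
Step 2: Compute the convergence rate.
r = 1 - 2/(kappa + 1) = 1 - 2*mu/(L + mu) = (L - mu)/(L + mu) = 43/213 = 0.2019


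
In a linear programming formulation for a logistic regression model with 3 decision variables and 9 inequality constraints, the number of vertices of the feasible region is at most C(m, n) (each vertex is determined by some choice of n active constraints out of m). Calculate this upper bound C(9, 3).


Each vertex corresponds to some choice of n active constraints out of m, so the number of vertices is at most C(m, n) = m! / (n!(m-n)!).
m = 9, n = 3
Numerator: 9 * 8 * 7
Denominator: 3! = 6
C(9, 3) = 84


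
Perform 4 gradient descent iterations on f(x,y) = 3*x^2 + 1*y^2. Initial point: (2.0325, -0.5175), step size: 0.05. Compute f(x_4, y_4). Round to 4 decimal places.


Gradient descent on f(x,y) = 3*x^2 + 1*y^2.
Starting point: (2.0325, -0.5175), alpha = 0.05
Step 1: grad_x = 2*3*2.0325 = 12.195, grad_y = 2*1*-0.5175 = -1.035
  x_1 = 2.0325 - 0.05*12.195 = 1.4228
  y_1 = -0.5175 - 0.05*-1.035 = -0.4658
Step 2: grad_x = 2*3*1.4228 = 8.5365, grad_y = 2*1*-0.4658 = -0.9315
  x_2 = 1.4228 - 0.05*8.5365 = 0.9959
  y_2 = -0.4658 - 0.05*-0.9315 = -0.4192
Step 3: grad_x = 2*3*0.9959 = 5.9756, grad_y = 2*1*-0.4192 = -0.8384
  x_3 = 0.9959 - 0.05*5.9756 = 0.6971
  y_3 = -0.4192 - 0.05*-0.8384 = -0.3773
Step 4: grad_x = 2*3*0.6971 = 4.1829, grad_y = 2*1*-0.3773 = -0.7545
  x_4 = 0.6971 - 0.05*4.1829 = 0.488
  y_4 = -0.3773 - 0.05*-0.7545 = -0.3395
f(0.488, -0.3395) = 3*0.488^2 + 1*(-0.3395)^2 = 0.8297


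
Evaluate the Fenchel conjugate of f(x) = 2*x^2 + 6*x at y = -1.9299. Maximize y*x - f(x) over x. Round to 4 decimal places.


f*(y) = sup_x {y*x - a*x^2 - b*x} = sup_x {(y-b)*x - a*x^2}
FOC: (y - b) - 2a*x = 0 => x* = (y - b)/(2a)
x* = (-1.9299 - 6)/(2*2) = -1.9825
f*(-1.9299) = (y-b)^2/(4a) = (-1.9299 - 6)^2/(4*2)
= 62.8833/8 = 7.8604


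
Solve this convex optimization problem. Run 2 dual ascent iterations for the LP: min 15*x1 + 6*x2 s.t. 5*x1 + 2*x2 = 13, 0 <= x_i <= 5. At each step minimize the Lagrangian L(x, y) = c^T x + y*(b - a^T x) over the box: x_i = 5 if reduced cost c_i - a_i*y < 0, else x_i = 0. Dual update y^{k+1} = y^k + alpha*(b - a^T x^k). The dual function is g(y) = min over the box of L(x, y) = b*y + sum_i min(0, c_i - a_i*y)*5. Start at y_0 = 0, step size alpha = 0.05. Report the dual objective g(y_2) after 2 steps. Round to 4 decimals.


Dual ascent for LP: min 15*x1 + 6*x2, 5*x1 + 2*x2 = 13, 0 <= x_i <= 5
Step 1: y^k = 0.0, reduced costs: (15.0, 6.0)
  x^k = (0.0, 0.0), subgradient = b - a^T x = 13.0
  y^{k+1} = 0.0 + 0.05*13.0 = 0.65
Step 2: y^k = 0.65, reduced costs: (11.75, 4.7)
  x^k = (0.0, 0.0), subgradient = b - a^T x = 13.0
  y^{k+1} = 0.65 + 0.05*13.0 = 1.3
Dual objective at y_2 = 1.3: reduced costs (8.5, 3.4), box minimizer x = (0.0, 0.0)
g(y_2) = b*y + (c1 - a1*y)*x1 + (c2 - a2*y)*x2 = 13*1.3 + 8.5*0.0 + 3.4*0.0 = 16.9 + 0.0 + 0.0 = 16.9


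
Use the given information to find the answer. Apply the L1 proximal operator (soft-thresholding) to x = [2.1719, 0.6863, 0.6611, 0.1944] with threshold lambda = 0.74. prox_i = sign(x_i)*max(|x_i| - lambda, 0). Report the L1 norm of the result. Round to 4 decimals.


Soft-thresholding with lambda = 0.74:
prox(2.1719) = sign(2.1719)*max(|2.1719| - 0.74, 0) = 1.4319
prox(0.6863) = sign(0.6863)*max(|0.6863| - 0.74, 0) = 0.0
prox(0.6611) = sign(0.6611)*max(|0.6611| - 0.74, 0) = 0.0
prox(0.1944) = sign(0.1944)*max(|0.1944| - 0.74, 0) = 0.0
prox(x) = [1.4319, 0.0, 0.0, 0.0]
||prox(x)||_1 = 1.4319 + 0.0 + 0.0 + 0.0 = 1.4319


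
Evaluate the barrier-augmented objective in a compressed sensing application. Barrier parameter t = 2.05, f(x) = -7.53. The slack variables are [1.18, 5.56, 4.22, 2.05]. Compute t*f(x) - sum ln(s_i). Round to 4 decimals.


Step 1: Compute log-barrier.
ln values: [0.1655, 1.7156, 1.4398, 0.7178]
phi = -(0.1655 + 1.7156 + 1.4398 + 0.7178) = -4.0388
Step 2: Compute augmented objective.
t*f(x) = 2.05*-7.53 = -15.4365
Total = -15.4365 - 4.0388 = -19.4753


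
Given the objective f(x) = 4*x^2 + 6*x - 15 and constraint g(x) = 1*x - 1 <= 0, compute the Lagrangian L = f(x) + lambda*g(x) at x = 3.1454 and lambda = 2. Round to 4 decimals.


Step 1: Evaluate f(x).
f(3.1454) = 4*3.1454^2 + 6*3.1454 - 15 = 43.4466
Step 2: Evaluate g(x).
g(3.1454) = 1*3.1454 - 1 = 2.1454
Step 3: Compute Lagrangian.
L = 43.4466 + 2*2.1454 = 47.7374


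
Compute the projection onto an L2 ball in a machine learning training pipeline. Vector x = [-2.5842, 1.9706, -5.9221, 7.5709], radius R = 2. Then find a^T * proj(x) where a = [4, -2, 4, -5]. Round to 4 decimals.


Step 1: Compute ||x|| (intermediates to 6 decimals).
||x|| = sqrt((-2.5842)^2 + 1.9706^2 + (-5.9221)^2 + 7.5709^2) = 10.146485
Step 2: Project.
Since ||x|| > R, scale = R/||x|| = 2/10.146485 = 0.197113, proj(x) = scale * x
proj(x) = [-0.509379, 0.388431, -1.167323, 1.492323]
Step 3: Dot product.
a^T * proj(x) = 4*(-0.509379) - 2*0.388431 + 4*(-1.167323) - 5*1.492323 = -14.9453


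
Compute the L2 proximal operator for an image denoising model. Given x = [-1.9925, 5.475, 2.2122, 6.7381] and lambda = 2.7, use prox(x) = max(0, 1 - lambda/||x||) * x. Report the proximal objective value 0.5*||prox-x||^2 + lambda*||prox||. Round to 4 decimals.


Step 1: Compute ||x||.
||x|| = 9.1783
Step 2: Compute scaling factor.
scale = max(0, 1 - 2.7/9.1783) = 0.7058
Step 3: prox(x) = [-1.4064, 3.8644, 1.5614, 4.7559]
||prox(x)|| = 6.4783
Step 4: Proximal objective.
0.5*||prox-x||^2 = 3.645
lambda*||prox|| = 17.4914
Total = 21.1365


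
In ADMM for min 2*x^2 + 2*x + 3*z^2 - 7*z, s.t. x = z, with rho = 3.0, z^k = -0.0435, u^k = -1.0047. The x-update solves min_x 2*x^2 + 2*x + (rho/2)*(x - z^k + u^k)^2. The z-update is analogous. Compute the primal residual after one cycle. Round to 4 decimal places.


ADMM iteration with rho = 3.0, z^k = -0.0435, u^k = -1.0047
Step 1: x-update.
Minimize 2*x^2 + 2*x + (3.0/2)*(x + 0.0435 - 1.0047)^2
FOC: (2*2 + 3.0)*x = -2 + 3.0*(-0.0435 + 1.0047)
x^{k+1} = 0.1262
Step 2: z-update.
Minimize 3*z^2 - 7*z + (3.0/2)*(0.1262 - z - 1.0047)^2
FOC: (2*3 + 3.0)*z = 7 + 3.0*(0.1262 - 1.0047)
z^{k+1} = 0.485
Step 3: u-update.
u^{k+1} = -1.0047 + 0.1262 - 0.485 = -1.3634
Step 4: Primal residual = |0.1262 - 0.485| = 0.3587


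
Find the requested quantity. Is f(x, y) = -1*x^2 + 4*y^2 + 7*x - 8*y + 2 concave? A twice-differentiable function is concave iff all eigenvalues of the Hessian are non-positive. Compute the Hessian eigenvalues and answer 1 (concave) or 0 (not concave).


The Hessian of f(x,y) = -1*x^2 + 4*y^2 + 7*x - 8*y + 2 is:
H = [[-2, 0], [0, 8]]
Trace = -2 + 8 = 6
Determinant = -2*8 - (0)^2 = -16
Discriminant = (6)^2 - 4*-16 = 100.0
Eigenvalues: lambda_1 = -2.0, lambda_2 = 8.0
The function is not concave.

0


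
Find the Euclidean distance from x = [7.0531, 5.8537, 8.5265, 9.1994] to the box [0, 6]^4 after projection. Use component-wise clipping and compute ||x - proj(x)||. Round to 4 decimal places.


Project each component onto [0, 6].
clip(7.0531) = 6.0, clip(5.8537) = 5.8537, clip(8.5265) = 6.0, clip(9.1994) = 6.0
Projection = [6.0, 5.8537, 6.0, 6.0]
Squared diffs: [1.109, 0.0, 6.3832, 10.2362]
Distance = sqrt(17.7284) = 4.2105


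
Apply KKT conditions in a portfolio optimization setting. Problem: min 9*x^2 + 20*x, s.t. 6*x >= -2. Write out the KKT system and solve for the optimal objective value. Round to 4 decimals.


Step 1: Try lambda = 0 (constraint inactive).
x_unc = -20/(2*9) = -1.1111
Check: 6*-1.1111 = -6.6666 < -2 -- violated!
Step 2: Constraint must be active: 6*x = -2
x* = -2/6 = -1/3 = -0.3333 (rounded; the exact value -1/3 is used below)
lambda = (2*9*(-1/3) + 20)/6 = 2.3333
Step 3: Compute optimal value.
f(x*) = 9*(-1/3)^2 + 20*(-1/3) = -5.6667


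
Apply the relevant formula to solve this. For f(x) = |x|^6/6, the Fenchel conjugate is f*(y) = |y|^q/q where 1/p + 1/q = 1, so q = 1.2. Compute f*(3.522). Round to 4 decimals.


The conjugate exponent q satisfies 1/p + 1/q = 1.
p = 6, so q = 6/(6 - 1) = 1.2
|y|^q = 3.522^1.2 = 4.5305
f*(3.522) = 4.5305 / 1.2 = 3.7754


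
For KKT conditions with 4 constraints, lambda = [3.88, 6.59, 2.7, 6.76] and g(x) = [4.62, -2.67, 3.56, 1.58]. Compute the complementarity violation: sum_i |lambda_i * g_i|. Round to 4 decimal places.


KKT complementary slackness check:
lambda_1 * g_1 = 3.88 * 4.62 = 17.9256
lambda_2 * g_2 = 6.59 * -2.67 = -17.5953
lambda_3 * g_3 = 2.7 * 3.56 = 9.612
lambda_4 * g_4 = 6.76 * 1.58 = 10.6808
Total violation = 17.9256 + 17.5953 + 9.612 + 10.6808 = 55.8137


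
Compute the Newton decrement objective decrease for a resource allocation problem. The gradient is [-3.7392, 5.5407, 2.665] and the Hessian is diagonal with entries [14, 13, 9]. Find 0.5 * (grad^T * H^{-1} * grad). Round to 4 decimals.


Step 1: H is diagonal, so H^(-1) * g = [-0.2671, 0.4262, 0.2961].
Step 2: g^T H^(-1) g = sum_i g_i^2 / H_ii
  = (-3.7392)^2/14 + (5.5407)^2/13 + (2.665)^2/9
  = 0.9987 + 2.3615 + 0.7891 = 4.1493
Step 3: Objective decrease = 0.5 * g^T H^(-1) g = 2.0747


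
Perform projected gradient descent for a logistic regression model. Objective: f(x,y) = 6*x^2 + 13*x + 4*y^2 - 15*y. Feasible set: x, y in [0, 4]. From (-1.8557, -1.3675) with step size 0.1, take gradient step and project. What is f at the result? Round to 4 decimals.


Step 1: Compute gradient at (-1.8557, -1.3675).
grad_x = 2*6*-1.8557 + 13 = -9.2684
grad_y = 2*4*-1.3675 - 15 = -25.94
Step 2: Gradient step.
x_raw = -1.8557 - 0.1*-9.2684 = -0.9289
y_raw = -1.3675 - 0.1*-25.94 = 1.2265
Step 3: Project onto [0, 4].
x_proj = clip(-0.9289) = 0.0
y_proj = clip(1.2265) = 1.2265
Step 4: Evaluate f.
f(0.0, 1.2265) = -12.3803


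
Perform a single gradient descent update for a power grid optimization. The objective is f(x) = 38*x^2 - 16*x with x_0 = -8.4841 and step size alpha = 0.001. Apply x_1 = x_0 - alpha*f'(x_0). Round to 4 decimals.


We compute the gradient at x_0 and apply the update.
f'(x) = 76*x - 16
f'(-8.4841) = 76*-8.4841 - 16 = -660.7916
x_1 = -8.4841 - 0.001*-660.7916 = -7.8233


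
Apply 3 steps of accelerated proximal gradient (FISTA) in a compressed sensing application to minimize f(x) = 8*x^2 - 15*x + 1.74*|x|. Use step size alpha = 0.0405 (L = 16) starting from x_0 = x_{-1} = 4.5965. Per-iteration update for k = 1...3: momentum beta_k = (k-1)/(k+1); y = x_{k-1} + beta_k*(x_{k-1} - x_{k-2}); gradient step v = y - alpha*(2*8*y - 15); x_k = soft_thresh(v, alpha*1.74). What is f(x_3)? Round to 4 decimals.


FISTA on f(x) = 8*x^2 - 15*x + 1.74*|x|
L = 16, alpha = 0.0405
Iteration 1: beta = 0.0, y = 4.5965 + 0.0*(4.5965 - 4.5965) = 4.5965
  grad(y) = 58.544, v = y - alpha*grad = 2.2255
  prox(v) = soft_thresh(2.2255, 0.0705) = 2.155
Iteration 2: beta = 0.3333, y = 2.155 + 0.3333*(2.155 - 4.5965) = 1.3412
  grad(y) = 6.4586, v = y - alpha*grad = 1.0796
  prox(v) = soft_thresh(1.0796, 0.0705) = 1.0091
Iteration 3: beta = 0.5, y = 1.0091 + 0.5*(1.0091 - 2.155) = 0.4362
  grad(y) = -8.0211, v = y - alpha*grad = 0.761
  prox(v) = soft_thresh(0.761, 0.0705) = 0.6906
f(x_3) = 8*0.6906^2 - 15*0.6906 + 1.74*|0.6906| = -5.3419


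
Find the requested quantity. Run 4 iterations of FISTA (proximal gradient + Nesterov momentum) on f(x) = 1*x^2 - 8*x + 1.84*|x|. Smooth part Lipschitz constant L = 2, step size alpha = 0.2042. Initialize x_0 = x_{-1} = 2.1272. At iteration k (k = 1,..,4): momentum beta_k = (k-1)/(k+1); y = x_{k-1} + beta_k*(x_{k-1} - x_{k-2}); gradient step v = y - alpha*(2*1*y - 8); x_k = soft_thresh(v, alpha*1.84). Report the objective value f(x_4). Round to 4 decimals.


FISTA on f(x) = 1*x^2 - 8*x + 1.84*|x|
L = 2, alpha = 0.2042
Iteration 1: beta = 0.0, y = 2.1272 + 0.0*(2.1272 - 2.1272) = 2.1272
  grad(y) = -3.7456, v = y - alpha*grad = 2.8921
  prox(v) = soft_thresh(2.8921, 0.3757) = 2.5163
Iteration 2: beta = 0.3333, y = 2.5163 + 0.3333*(2.5163 - 2.1272) = 2.646
  grad(y) = -2.7079, v = y - alpha*grad = 3.199
  prox(v) = soft_thresh(3.199, 0.3757) = 2.8233
Iteration 3: beta = 0.5, y = 2.8233 + 0.5*(2.8233 - 2.5163) = 2.9767
  grad(y) = -2.0465, v = y - alpha*grad = 3.3946
  prox(v) = soft_thresh(3.3946, 0.3757) = 3.0189
Iteration 4: beta = 0.6, y = 3.0189 + 0.6*(3.0189 - 2.8233) = 3.1363
  grad(y) = -1.7274, v = y - alpha*grad = 3.489
  prox(v) = soft_thresh(3.489, 0.3757) = 3.1133
f(x_4) = 1*3.1133^2 - 8*3.1133 + 1.84*|3.1133| = -9.4853


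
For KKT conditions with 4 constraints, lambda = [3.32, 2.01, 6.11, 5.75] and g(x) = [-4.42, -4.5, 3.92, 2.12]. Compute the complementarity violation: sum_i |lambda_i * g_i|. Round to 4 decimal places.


KKT complementary slackness check:
lambda_1 * g_1 = 3.32 * -4.42 = -14.6744
lambda_2 * g_2 = 2.01 * -4.5 = -9.045
lambda_3 * g_3 = 6.11 * 3.92 = 23.9512
lambda_4 * g_4 = 5.75 * 2.12 = 12.19
Total violation = 14.6744 + 9.045 + 23.9512 + 12.19 = 59.8606
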